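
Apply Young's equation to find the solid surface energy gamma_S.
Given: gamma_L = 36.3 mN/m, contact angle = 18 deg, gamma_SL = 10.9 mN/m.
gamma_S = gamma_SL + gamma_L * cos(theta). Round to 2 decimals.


theta_rad = 18 * pi/180 = 0.314159
gamma_S = 10.9 + 36.3 * cos(0.314159)
= 45.42 mN/m

45.42


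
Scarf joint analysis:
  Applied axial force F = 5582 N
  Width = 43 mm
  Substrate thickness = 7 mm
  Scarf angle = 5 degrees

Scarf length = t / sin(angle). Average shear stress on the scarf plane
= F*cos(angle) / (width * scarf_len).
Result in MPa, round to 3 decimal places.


Scarf length = 7 / sin(5 deg) = 80.3160 mm
cos(5 deg) = 0.996195
Shear = 5582 * 0.996195 / (43 * 80.3160)
= 1.610 MPa

1.610


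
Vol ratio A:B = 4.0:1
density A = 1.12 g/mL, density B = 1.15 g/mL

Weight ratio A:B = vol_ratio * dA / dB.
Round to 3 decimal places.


Weight ratio = 4.0 * 1.12 / 1.15
= 3.896

3.896


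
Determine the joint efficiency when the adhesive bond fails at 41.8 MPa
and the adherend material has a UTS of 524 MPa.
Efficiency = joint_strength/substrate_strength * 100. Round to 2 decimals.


Joint efficiency = 41.8 / 524 * 100
= 7.98%

7.98


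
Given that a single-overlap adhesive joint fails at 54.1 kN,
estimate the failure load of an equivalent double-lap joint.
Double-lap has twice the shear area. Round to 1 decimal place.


Double-lap factor = 2
Expected load = 54.1 * 2 = 108.2 kN

108.2


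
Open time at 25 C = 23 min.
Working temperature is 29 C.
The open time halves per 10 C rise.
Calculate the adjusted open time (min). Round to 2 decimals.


factor = 2^((29 - 25) / 10) = 1.3195
ot = 23 / 1.3195 = 17.43 min

17.43


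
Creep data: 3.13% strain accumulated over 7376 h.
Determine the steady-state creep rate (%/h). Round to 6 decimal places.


Rate = 3.13 / 7376 = 0.000424 %/h

0.000424


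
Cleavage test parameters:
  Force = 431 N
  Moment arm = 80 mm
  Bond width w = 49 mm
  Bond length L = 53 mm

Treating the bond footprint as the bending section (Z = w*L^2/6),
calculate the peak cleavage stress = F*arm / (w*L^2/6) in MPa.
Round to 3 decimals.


M = 431 * 80 = 34480 N*mm
Z = 49 * 53^2 / 6 = 137641 / 6 mm^3
sigma = M / Z = 6 * 34480 / 137641 = 206880 / 137641
= 1.503 MPa

1.503


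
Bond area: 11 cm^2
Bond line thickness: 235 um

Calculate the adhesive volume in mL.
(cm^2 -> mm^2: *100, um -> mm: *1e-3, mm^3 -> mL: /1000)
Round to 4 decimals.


V = 11*100 * 235*1e-3 / 1000
= 0.2585 mL

0.2585


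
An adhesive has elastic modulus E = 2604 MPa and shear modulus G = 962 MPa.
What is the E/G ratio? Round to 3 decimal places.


E/G = 2604 / 962 = 2.707

2.707


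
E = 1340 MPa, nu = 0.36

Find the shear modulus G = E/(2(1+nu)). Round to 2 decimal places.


G = 1340 / (2 * 1.36)
= 492.65 MPa

492.65


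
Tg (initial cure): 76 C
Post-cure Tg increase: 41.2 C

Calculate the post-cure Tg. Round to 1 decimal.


Post-cure Tg = 76 + 41.2 = 117.2 C

117.2


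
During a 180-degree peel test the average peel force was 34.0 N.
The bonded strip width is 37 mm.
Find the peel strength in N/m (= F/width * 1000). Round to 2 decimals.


Peel strength = F/width * 1000
= 34.0 / 37 * 1000
= 918.92 N/m

918.92


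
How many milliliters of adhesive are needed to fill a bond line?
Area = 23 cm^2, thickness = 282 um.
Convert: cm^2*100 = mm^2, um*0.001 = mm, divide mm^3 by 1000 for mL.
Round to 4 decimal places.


= (23 * 100) * (282 * 0.001) / 1000
= 0.6486 mL

0.6486


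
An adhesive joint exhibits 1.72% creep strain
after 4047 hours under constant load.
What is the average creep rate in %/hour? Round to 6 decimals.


Creep rate = strain / time
= 1.72 / 4047
= 0.000425 %/h

0.000425


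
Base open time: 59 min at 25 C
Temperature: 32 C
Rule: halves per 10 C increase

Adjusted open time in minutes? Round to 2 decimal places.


Acceleration = 2^((32-25)/10) = 1.6245
Open time = 59 / 1.6245 = 36.32 min

36.32


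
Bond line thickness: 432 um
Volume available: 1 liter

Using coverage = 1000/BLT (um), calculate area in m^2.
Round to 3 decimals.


1 L = 1e6 mm^3, thickness = 432 um = 0.432 mm
Area = 1e6 / 0.432 mm^2 = (1e6 / 0.432) / 1e6 m^2 = 1000 / 432 m^2
= 2.315 m^2

2.315


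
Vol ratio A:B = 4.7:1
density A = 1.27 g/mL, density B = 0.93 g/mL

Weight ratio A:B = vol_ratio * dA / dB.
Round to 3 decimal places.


Weight ratio = 4.7 * 1.27 / 0.93
= 6.418

6.418


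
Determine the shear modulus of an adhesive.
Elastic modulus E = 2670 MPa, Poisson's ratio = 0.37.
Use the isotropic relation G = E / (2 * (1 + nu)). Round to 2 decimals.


G = 2670 / (2*(1+0.37)) = 2670 / 2.74
= 974.45 MPa

974.45


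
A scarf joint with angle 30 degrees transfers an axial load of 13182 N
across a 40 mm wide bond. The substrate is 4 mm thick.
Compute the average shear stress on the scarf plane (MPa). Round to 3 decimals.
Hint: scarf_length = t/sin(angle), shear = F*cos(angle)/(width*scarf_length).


scarf_length = 4 / sin(30 deg) = 8.0000 mm
cos(30 deg) = 0.866025
shear stress = 13182 * 0.866025 / (40 * 8.0000)
= 35.675 MPa

35.675


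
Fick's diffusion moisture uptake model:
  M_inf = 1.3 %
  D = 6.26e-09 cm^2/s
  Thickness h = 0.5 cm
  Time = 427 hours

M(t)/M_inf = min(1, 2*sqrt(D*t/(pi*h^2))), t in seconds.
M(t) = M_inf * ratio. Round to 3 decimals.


t_sec = 427 * 3600 = 1537200
ratio = 2*sqrt(6.26e-09*1537200/(pi*0.5^2))
= min(1, 0.221380)
= 0.221380
M(t) = 1.3 * 0.221380 = 0.288 %

0.288


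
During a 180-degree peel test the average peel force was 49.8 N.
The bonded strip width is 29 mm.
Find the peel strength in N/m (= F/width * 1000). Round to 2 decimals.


Peel strength = F/width * 1000
= 49.8 / 29 * 1000
= 1717.24 N/m

1717.24


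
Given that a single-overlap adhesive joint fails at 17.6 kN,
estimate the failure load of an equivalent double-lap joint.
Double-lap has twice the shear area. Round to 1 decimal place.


Double-lap factor = 2
Expected load = 17.6 * 2 = 35.2 kN

35.2


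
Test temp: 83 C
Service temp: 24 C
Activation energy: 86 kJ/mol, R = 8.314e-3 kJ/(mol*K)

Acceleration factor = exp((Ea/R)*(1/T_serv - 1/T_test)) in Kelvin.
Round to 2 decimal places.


AF = exp((86/0.008314)*(1/297.15 - 1/356.15))
= 319.50

319.50


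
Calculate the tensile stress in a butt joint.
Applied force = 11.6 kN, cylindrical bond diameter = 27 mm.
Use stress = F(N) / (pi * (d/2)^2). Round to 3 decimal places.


A = pi * 13.5^2 = 572.5553 mm^2
sigma = 11600.0 / 572.5553 = 20.260 MPa

20.260


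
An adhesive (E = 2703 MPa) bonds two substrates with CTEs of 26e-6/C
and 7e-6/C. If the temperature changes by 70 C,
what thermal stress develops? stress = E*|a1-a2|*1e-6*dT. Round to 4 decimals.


Stress = 2703 * |26 - 7| * 1e-6 * 70
= 3.5950 MPa

3.5950


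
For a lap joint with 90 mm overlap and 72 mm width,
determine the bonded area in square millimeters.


Area = 90 * 72 = 6480 mm^2

6480


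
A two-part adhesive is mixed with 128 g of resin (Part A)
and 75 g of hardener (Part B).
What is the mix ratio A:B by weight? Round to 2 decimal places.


Mix ratio = mass_A / mass_B
= 128 / 75
= 1.71

1.71


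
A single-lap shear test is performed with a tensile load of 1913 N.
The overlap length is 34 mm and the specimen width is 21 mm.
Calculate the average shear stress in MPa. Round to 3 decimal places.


Shear stress = F / (overlap * width)
= 1913 / (34 * 21)
= 1913 / 714
= 2.679 MPa

2.679


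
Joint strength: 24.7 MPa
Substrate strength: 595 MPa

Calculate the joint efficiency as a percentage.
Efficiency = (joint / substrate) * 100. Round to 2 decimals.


Efficiency = (24.7 / 595) * 100 = 4.15%

4.15


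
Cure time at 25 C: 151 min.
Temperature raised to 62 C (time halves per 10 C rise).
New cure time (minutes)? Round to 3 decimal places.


Acceleration factor = 2^(37/10) = 12.9960
New time = 151 / 12.9960 = 11.619 min

11.619


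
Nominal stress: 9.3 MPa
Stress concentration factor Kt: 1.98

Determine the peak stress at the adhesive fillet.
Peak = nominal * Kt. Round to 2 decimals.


Peak stress = 9.3 * 1.98
= 18.41 MPa

18.41


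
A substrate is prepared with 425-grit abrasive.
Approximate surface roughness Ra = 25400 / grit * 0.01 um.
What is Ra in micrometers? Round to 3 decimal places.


Ra = 25400 / 425 * 0.01 = 0.598 um

0.598


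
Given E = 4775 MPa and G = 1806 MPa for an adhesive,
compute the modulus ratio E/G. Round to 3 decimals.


E/G ratio = 4775 / 1806 = 2.644

2.644


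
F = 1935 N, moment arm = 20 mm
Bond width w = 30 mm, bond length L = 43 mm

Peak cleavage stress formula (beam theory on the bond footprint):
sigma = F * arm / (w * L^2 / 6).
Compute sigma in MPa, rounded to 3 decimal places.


sigma = (1935 * 20) / (30 * 1849 / 6)
= 38700 * 6 / 55470
= 232200 / 55470
= 4.186 MPa

4.186


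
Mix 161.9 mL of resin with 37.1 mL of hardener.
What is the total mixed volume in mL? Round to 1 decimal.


Total = 161.9 + 37.1 = 199.0 mL

199.0


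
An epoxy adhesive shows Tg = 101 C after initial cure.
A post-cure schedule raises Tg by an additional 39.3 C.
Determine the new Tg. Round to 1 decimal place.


New Tg = 101 + 39.3
= 140.3 C

140.3


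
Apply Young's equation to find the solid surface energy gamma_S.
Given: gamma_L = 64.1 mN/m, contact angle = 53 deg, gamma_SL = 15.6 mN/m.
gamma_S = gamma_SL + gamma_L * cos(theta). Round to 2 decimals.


theta_rad = 53 * pi/180 = 0.925025
gamma_S = 15.6 + 64.1 * cos(0.925025)
= 54.18 mN/m

54.18


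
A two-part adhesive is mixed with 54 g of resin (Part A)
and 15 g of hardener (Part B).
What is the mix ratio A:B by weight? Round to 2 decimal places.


Mix ratio = mass_A / mass_B
= 54 / 15
= 3.60

3.60


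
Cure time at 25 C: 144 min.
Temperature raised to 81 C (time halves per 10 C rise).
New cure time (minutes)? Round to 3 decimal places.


Acceleration factor = 2^(56/10) = 48.5029
New time = 144 / 48.5029 = 2.969 min

2.969


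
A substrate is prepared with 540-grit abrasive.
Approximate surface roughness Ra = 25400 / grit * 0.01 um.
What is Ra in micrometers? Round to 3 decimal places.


Ra = 25400 / 540 * 0.01 = 0.470 um

0.470


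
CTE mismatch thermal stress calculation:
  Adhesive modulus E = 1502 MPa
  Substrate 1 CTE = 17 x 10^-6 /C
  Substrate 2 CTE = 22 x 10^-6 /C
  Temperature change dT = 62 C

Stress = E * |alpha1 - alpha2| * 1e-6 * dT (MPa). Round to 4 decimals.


delta_alpha = |17 - 22| = 5 x 10^-6/C
Stress = 1502 * 5e-6 * 62
= 0.4656 MPa

0.4656


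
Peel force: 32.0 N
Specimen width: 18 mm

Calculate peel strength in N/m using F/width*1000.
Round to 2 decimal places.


Peel strength = 32.0 / 18 * 1000 = 1777.78 N/m

1777.78


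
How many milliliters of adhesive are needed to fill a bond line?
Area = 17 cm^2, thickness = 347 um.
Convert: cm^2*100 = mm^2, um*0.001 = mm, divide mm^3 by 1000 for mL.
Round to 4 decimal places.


= (17 * 100) * (347 * 0.001) / 1000
= 0.5899 mL

0.5899


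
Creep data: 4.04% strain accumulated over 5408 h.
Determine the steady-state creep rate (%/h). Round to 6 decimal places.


Rate = 4.04 / 5408 = 0.000747 %/h

0.000747


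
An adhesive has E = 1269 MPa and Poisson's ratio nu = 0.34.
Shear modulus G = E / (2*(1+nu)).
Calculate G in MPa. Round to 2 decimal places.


G = 1269 / (2*(1+0.34))
= 1269 / 2.68
= 473.51 MPa

473.51


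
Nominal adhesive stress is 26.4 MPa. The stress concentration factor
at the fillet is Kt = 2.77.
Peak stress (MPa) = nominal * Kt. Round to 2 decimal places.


Peak = 26.4 * 2.77 = 73.13 MPa

73.13


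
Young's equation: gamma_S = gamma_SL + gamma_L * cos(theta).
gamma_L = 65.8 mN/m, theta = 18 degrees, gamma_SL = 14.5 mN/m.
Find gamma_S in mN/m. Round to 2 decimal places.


cos(18 deg) = 0.951057
gamma_S = 14.5 + 65.8 * 0.951057
= 77.08 mN/m

77.08


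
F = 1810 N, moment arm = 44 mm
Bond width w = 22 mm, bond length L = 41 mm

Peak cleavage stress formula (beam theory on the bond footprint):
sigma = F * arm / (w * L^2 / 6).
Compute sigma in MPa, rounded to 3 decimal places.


sigma = (1810 * 44) / (22 * 1681 / 6)
= 79640 * 6 / 36982
= 477840 / 36982
= 12.921 MPa

12.921


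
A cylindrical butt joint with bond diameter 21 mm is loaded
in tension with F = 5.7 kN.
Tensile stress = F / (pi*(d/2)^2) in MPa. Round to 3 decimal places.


Area = pi * (21/2)^2 = 346.3606 mm^2
Stress = 5.7*1000 / 346.3606
= 16.457 MPa

16.457


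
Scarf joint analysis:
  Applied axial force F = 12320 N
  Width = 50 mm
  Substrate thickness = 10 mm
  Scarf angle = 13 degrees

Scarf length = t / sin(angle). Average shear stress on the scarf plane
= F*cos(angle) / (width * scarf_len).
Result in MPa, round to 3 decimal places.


Scarf length = 10 / sin(13 deg) = 44.4541 mm
cos(13 deg) = 0.974370
Shear = 12320 * 0.974370 / (50 * 44.4541)
= 5.401 MPa

5.401


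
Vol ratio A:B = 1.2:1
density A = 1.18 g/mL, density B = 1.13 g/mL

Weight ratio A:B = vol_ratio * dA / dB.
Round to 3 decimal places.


Weight ratio = 1.2 * 1.18 / 1.13
= 1.253

1.253


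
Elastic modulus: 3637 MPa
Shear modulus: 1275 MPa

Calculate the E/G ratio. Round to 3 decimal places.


E / G = 3637 / 1275 = 2.853

2.853


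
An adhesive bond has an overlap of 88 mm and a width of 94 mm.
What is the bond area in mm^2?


Bond area = overlap * width
= 88 * 94
= 8272 mm^2

8272


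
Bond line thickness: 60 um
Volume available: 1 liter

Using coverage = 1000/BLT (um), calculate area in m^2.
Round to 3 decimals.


1 L = 1e6 mm^3, thickness = 60 um = 0.06 mm
Area = 1e6 / 0.06 mm^2 = (1e6 / 0.06) / 1e6 m^2 = 1000 / 60 m^2
= 16.667 m^2

16.667


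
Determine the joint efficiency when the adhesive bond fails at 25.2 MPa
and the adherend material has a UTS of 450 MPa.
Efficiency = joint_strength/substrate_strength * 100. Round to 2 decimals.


Joint efficiency = 25.2 / 450 * 100
= 5.60%

5.60


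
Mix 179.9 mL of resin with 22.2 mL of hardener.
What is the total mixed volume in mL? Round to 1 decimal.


Total = 179.9 + 22.2 = 202.1 mL

202.1


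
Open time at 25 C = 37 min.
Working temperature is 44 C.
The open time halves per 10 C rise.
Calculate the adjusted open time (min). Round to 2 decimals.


factor = 2^((44 - 25) / 10) = 3.7321
ot = 37 / 3.7321 = 9.91 min

9.91


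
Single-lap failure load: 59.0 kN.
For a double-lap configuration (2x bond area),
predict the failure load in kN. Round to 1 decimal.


Failure load = 59.0 * 2 = 118.0 kN

118.0


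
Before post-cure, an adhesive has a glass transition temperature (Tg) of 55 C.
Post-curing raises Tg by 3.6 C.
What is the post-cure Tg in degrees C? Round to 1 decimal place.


Tg_post = Tg_base + delta_Tg
= 55 + 3.6
= 58.6 C

58.6


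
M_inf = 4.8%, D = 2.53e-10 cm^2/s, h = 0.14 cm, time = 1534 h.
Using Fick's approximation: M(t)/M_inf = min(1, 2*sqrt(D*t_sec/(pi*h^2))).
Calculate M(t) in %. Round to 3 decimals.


t = 5522400 s
ratio = min(1, 2*sqrt(2.53e-10*5522400/(pi*0.0196)))
= 0.301267
M(t) = 4.8 * 0.301267 = 1.446%

1.446


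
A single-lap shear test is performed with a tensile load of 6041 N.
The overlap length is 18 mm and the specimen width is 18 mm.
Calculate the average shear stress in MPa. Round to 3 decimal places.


Shear stress = F / (overlap * width)
= 6041 / (18 * 18)
= 6041 / 324
= 18.645 MPa

18.645


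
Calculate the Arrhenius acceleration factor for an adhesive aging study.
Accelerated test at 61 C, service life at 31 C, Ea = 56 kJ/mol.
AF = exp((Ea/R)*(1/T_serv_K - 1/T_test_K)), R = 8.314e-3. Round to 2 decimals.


T_test = 334.15 K, T_serv = 304.15 K
Ea/R = 56 / 0.008314 = 6735.63
AF = exp(6735.63 * (1/304.15 - 1/334.15))
= 7.30

7.30


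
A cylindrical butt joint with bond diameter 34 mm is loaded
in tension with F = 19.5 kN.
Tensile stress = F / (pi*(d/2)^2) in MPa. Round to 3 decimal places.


Area = pi * (34/2)^2 = 907.9203 mm^2
Stress = 19.5*1000 / 907.9203
= 21.478 MPa

21.478


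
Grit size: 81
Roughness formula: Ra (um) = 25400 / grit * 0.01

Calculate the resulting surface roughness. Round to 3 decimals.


Ra = 25400 / 81 * 0.01
= 3.136 um

3.136


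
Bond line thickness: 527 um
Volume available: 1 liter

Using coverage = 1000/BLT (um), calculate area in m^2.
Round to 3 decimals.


1 L = 1e6 mm^3, thickness = 527 um = 0.527 mm
Area = 1e6 / 0.527 mm^2 = (1e6 / 0.527) / 1e6 m^2 = 1000 / 527 m^2
= 1.898 m^2

1.898


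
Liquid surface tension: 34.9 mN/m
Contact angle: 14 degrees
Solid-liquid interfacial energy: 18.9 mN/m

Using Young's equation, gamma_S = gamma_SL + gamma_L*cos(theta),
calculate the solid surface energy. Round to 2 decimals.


gamma_S = 18.9 + 34.9 * cos(14)
= 52.76 mN/m

52.76


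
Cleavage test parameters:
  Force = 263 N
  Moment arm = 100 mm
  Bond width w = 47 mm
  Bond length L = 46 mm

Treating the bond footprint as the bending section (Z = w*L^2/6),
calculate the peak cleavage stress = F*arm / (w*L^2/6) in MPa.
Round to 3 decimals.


M = 263 * 100 = 26300 N*mm
Z = 47 * 46^2 / 6 = 99452 / 6 mm^3
sigma = M / Z = 6 * 26300 / 99452 = 157800 / 99452
= 1.587 MPa

1.587


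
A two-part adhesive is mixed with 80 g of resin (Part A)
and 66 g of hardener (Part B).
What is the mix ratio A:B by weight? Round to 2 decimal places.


Mix ratio = mass_A / mass_B
= 80 / 66
= 1.21

1.21


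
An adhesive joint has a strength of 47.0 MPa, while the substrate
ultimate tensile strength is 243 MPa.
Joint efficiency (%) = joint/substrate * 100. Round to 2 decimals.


Efficiency = 47.0 / 243 * 100
= 19.34%

19.34


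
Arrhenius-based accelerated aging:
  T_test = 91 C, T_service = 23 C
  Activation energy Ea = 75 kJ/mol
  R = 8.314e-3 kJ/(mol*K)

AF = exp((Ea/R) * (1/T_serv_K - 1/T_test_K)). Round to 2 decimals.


T_test_K = 364.15, T_serv_K = 296.15
AF = exp((75/8.314e-3) * (1/296.15 - 1/364.15))
= 295.34

295.34


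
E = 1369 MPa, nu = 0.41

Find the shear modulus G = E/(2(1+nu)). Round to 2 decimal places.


G = 1369 / (2 * 1.41)
= 485.46 MPa

485.46


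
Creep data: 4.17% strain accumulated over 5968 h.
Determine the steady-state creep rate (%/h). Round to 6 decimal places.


Rate = 4.17 / 5968 = 0.000699 %/h

0.000699


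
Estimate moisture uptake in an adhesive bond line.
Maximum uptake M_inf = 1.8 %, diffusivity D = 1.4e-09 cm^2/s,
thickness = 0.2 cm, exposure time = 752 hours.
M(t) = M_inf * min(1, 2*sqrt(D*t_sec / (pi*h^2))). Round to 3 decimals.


Convert time: 752 h = 2707200 s
ratio = min(1, 2*sqrt(1.4e-09*2707200/(pi*0.2^2)))
= 0.347336
M(t) = 1.8 * 0.347336 = 0.625%

0.625


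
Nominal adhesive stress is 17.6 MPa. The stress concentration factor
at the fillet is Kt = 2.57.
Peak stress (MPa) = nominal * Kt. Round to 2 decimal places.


Peak = 17.6 * 2.57 = 45.23 MPa

45.23


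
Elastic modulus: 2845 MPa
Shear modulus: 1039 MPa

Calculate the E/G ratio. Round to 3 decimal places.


E / G = 2845 / 1039 = 2.738

2.738


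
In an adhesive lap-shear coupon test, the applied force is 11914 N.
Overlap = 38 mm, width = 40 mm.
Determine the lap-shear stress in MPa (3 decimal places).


stress = F / (overlap * width)
= 11914 / (38 * 40)
= 7.838 MPa

7.838


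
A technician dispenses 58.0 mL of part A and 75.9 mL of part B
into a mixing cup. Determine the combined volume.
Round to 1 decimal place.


Combined volume = 58.0 + 75.9
= 133.9 mL

133.9


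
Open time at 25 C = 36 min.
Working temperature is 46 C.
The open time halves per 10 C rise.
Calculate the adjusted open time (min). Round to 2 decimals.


factor = 2^((46 - 25) / 10) = 4.2871
ot = 36 / 4.2871 = 8.40 min

8.40


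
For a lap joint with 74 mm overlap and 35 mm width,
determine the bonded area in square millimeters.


Area = 74 * 35 = 2590 mm^2

2590


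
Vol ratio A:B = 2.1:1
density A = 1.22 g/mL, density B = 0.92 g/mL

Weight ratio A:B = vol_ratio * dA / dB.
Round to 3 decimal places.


Weight ratio = 2.1 * 1.22 / 0.92
= 2.785

2.785


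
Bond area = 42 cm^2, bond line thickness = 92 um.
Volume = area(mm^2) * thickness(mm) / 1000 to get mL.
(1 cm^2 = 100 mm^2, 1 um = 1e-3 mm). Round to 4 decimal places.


area_mm2 = 42 * 100 = 4200
blt_mm = 92 * 1e-3 = 0.092
vol_mm3 = 4200 * 0.092 = 386.4
vol_mL = 386.4 / 1000 = 0.3864 mL

0.3864


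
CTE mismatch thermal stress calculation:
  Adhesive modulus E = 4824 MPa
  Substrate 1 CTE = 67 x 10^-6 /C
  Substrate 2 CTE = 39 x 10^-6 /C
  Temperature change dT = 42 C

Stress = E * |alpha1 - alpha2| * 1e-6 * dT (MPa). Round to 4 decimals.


delta_alpha = |67 - 39| = 28 x 10^-6/C
Stress = 4824 * 28e-6 * 42
= 5.6730 MPa

5.6730


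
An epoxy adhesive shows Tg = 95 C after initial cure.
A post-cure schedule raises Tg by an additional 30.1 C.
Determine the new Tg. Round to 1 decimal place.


New Tg = 95 + 30.1
= 125.1 C

125.1


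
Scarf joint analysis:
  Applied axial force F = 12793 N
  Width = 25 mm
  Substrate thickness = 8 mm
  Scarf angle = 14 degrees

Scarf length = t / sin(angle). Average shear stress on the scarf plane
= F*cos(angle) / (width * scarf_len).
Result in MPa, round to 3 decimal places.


Scarf length = 8 / sin(14 deg) = 33.0685 mm
cos(14 deg) = 0.970296
Shear = 12793 * 0.970296 / (25 * 33.0685)
= 15.015 MPa

15.015


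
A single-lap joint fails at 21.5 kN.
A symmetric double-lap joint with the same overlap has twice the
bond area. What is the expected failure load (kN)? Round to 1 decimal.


Double-lap load = 2 * 21.5 = 43.0 kN

43.0


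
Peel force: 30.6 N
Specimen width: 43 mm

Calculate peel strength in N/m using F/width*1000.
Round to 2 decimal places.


Peel strength = 30.6 / 43 * 1000 = 711.63 N/m

711.63


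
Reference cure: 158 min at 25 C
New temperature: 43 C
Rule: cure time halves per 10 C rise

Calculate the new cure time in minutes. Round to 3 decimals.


factor = 2^((43-25)/10) = 3.4822
t_new = 158 / 3.4822 = 45.374 min

45.374


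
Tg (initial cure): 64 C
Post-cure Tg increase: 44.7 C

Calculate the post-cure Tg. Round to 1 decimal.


Post-cure Tg = 64 + 44.7 = 108.7 C

108.7


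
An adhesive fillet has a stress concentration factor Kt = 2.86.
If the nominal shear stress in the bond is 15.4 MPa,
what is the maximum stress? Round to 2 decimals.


Max stress = 15.4 * 2.86 = 44.04 MPa

44.04


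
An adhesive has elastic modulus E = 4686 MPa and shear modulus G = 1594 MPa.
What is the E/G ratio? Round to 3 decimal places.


E/G = 4686 / 1594 = 2.940

2.940


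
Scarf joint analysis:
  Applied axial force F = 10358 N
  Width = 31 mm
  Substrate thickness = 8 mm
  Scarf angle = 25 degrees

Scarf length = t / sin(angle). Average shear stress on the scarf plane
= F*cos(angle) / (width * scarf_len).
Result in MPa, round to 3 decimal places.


Scarf length = 8 / sin(25 deg) = 18.9296 mm
cos(25 deg) = 0.906308
Shear = 10358 * 0.906308 / (31 * 18.9296)
= 15.997 MPa

15.997


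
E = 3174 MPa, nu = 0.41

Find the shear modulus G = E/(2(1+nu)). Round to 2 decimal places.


G = 3174 / (2 * 1.41)
= 1125.53 MPa

1125.53


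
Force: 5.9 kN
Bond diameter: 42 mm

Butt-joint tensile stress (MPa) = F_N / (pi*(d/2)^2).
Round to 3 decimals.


F_N = 5.9 * 1000 = 5900.0 N
A = pi*(21.0)^2 = 1385.4424 mm^2
stress = 5900.0 / 1385.4424 = 4.259 MPa

4.259


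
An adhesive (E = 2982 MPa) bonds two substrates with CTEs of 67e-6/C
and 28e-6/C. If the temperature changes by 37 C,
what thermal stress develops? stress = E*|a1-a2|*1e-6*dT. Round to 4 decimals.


Stress = 2982 * |67 - 28| * 1e-6 * 37
= 4.3030 MPa

4.3030


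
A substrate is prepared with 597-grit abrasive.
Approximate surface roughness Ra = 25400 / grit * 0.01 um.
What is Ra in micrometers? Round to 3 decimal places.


Ra = 25400 / 597 * 0.01 = 0.425 um

0.425


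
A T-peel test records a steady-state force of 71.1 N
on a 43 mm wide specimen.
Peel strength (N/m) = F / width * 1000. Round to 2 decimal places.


Peel strength = 71.1 / 43 * 1000
= 1653.49 N/m

1653.49


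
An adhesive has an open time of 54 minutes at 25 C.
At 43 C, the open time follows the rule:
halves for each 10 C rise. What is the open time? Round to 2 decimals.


Factor = 2^((43-25)/10) = 3.4822
Open time = 54 / 3.4822 = 15.51 min

15.51


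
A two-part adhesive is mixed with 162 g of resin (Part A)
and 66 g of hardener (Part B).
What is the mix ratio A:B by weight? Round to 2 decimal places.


Mix ratio = mass_A / mass_B
= 162 / 66
= 2.45

2.45


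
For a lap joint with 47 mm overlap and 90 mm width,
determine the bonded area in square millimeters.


Area = 47 * 90 = 4230 mm^2

4230


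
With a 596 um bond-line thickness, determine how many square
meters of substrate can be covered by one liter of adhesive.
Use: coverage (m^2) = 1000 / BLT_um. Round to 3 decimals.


Coverage = 1000 / 596 = 1.678 m^2

1.678


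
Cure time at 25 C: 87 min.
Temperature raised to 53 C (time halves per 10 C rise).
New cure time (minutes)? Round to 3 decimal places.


Acceleration factor = 2^(28/10) = 6.9644
New time = 87 / 6.9644 = 12.492 min

12.492


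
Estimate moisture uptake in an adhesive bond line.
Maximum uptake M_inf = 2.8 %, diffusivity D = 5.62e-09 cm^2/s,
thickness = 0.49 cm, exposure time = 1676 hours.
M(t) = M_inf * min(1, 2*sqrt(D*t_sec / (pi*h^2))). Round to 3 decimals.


Convert time: 1676 h = 6033600 s
ratio = min(1, 2*sqrt(5.62e-09*6033600/(pi*0.49^2)))
= 0.424048
M(t) = 2.8 * 0.424048 = 1.187%

1.187


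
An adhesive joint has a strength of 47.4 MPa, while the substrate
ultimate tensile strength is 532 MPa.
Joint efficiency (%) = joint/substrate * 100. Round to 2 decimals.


Efficiency = 47.4 / 532 * 100
= 8.91%

8.91


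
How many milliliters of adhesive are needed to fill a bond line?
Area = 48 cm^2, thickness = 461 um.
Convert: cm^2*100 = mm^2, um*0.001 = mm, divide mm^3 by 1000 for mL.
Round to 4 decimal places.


= (48 * 100) * (461 * 0.001) / 1000
= 2.2128 mL

2.2128


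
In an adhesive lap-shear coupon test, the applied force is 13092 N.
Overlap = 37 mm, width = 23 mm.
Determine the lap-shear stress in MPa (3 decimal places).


stress = F / (overlap * width)
= 13092 / (37 * 23)
= 15.384 MPa

15.384


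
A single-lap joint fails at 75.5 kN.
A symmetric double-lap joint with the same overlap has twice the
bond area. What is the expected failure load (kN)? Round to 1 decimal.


Double-lap load = 2 * 75.5 = 151.0 kN

151.0


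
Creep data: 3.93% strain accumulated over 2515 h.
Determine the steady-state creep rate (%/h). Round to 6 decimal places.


Rate = 3.93 / 2515 = 0.001563 %/h

0.001563


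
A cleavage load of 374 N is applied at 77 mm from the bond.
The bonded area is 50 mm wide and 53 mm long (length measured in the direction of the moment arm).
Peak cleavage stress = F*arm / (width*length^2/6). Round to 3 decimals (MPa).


Moment = 374 * 77 = 28798 N*mm
Section modulus = 50 * 2809 / 6 = 140450 / 6 mm^3
Stress = 28798 / (140450 / 6) = 172788 / 140450
= 1.230 MPa

1.230


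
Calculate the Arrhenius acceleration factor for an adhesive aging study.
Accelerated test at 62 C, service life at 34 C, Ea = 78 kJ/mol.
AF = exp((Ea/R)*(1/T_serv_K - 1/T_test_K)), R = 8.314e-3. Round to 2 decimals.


T_test = 335.15 K, T_serv = 307.15 K
Ea/R = 78 / 0.008314 = 9381.77
AF = exp(9381.77 * (1/307.15 - 1/335.15))
= 12.83

12.83


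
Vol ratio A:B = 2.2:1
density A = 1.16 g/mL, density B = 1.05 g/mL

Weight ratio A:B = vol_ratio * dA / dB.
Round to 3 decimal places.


Weight ratio = 2.2 * 1.16 / 1.05
= 2.430

2.430


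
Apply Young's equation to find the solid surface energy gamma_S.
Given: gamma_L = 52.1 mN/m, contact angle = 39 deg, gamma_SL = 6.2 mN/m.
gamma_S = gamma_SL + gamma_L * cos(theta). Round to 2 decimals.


theta_rad = 39 * pi/180 = 0.680678
gamma_S = 6.2 + 52.1 * cos(0.680678)
= 46.69 mN/m

46.69


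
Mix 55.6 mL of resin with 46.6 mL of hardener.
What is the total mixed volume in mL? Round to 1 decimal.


Total = 55.6 + 46.6 = 102.2 mL

102.2


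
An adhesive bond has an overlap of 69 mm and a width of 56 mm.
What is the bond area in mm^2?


Bond area = overlap * width
= 69 * 56
= 3864 mm^2

3864


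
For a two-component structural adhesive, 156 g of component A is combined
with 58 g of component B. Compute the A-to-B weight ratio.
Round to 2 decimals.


Weight ratio A:B = 156 / 58
= 2.69

2.69


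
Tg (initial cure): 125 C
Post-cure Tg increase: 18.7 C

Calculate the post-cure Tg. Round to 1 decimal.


Post-cure Tg = 125 + 18.7 = 143.7 C

143.7


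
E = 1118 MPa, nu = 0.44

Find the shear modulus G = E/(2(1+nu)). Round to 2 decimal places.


G = 1118 / (2 * 1.44)
= 388.19 MPa

388.19


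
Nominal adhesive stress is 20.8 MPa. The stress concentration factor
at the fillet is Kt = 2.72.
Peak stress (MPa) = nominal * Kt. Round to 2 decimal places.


Peak = 20.8 * 2.72 = 56.58 MPa

56.58


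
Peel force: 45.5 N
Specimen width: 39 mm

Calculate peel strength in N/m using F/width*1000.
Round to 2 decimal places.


Peel strength = 45.5 / 39 * 1000 = 1166.67 N/m

1166.67


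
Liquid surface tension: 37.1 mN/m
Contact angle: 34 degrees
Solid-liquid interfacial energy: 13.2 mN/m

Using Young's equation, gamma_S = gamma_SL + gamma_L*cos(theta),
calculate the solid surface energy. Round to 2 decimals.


gamma_S = 13.2 + 37.1 * cos(34)
= 43.96 mN/m

43.96


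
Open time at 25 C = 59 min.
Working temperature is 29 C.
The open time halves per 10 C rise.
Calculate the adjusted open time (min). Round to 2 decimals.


factor = 2^((29 - 25) / 10) = 1.3195
ot = 59 / 1.3195 = 44.71 min

44.71


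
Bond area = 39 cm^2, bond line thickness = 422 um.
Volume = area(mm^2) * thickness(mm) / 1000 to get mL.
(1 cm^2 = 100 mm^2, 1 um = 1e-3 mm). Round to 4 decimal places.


area_mm2 = 39 * 100 = 3900
blt_mm = 422 * 1e-3 = 0.422
vol_mm3 = 3900 * 0.422 = 1645.8
vol_mL = 1645.8 / 1000 = 1.6458 mL

1.6458


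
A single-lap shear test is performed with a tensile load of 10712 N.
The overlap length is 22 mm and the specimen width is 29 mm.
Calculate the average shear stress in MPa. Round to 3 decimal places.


Shear stress = F / (overlap * width)
= 10712 / (22 * 29)
= 10712 / 638
= 16.790 MPa

16.790


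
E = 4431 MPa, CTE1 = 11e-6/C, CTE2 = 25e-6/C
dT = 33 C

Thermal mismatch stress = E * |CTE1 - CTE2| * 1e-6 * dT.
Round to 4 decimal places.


= 4431 * 14e-6 * 33
= 2.0471 MPa

2.0471


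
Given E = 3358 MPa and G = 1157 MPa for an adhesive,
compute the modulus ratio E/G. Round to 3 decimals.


E/G ratio = 3358 / 1157 = 2.902

2.902


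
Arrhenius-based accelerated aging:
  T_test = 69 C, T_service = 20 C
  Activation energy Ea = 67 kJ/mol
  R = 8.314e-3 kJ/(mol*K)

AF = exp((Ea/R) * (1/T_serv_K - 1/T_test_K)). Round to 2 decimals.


T_test_K = 342.15, T_serv_K = 293.15
AF = exp((67/8.314e-3) * (1/293.15 - 1/342.15))
= 51.26

51.26


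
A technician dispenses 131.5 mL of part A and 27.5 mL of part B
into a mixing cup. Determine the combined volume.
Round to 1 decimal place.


Combined volume = 131.5 + 27.5
= 159.0 mL

159.0


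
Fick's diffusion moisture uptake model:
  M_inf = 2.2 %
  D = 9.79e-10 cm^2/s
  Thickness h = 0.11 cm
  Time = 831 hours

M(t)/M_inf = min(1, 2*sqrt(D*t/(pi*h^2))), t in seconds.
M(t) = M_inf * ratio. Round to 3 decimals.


t_sec = 831 * 3600 = 2991600
ratio = 2*sqrt(9.79e-10*2991600/(pi*0.11^2))
= min(1, 0.555144)
= 0.555144
M(t) = 2.2 * 0.555144 = 1.221 %

1.221


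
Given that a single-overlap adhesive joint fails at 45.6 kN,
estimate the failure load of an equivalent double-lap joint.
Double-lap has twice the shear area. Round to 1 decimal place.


Double-lap factor = 2
Expected load = 45.6 * 2 = 91.2 kN

91.2


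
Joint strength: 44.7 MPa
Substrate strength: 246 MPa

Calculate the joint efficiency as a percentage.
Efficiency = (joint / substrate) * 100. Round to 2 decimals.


Efficiency = (44.7 / 246) * 100 = 18.17%

18.17


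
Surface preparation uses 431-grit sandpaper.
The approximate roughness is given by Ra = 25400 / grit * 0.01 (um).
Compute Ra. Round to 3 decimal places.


Ra = 25400 / 431 * 0.01
= 254 / 431
= 0.589 um

0.589


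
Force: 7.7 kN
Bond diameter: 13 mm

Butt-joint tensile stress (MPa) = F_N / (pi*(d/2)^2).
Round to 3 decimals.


F_N = 7.7 * 1000 = 7700.0 N
A = pi*(6.5)^2 = 132.7323 mm^2
stress = 7700.0 / 132.7323 = 58.012 MPa

58.012


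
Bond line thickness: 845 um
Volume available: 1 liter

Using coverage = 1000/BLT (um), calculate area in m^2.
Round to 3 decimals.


1 L = 1e6 mm^3, thickness = 845 um = 0.845 mm
Area = 1e6 / 0.845 mm^2 = (1e6 / 0.845) / 1e6 m^2 = 1000 / 845 m^2
= 1.183 m^2

1.183


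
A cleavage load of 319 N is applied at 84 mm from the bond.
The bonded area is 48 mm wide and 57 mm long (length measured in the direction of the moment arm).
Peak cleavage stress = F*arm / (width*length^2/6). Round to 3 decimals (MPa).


Moment = 319 * 84 = 26796 N*mm
Section modulus = 48 * 3249 / 6 = 155952 / 6 mm^3
Stress = 26796 / (155952 / 6) = 160776 / 155952
= 1.031 MPa

1.031


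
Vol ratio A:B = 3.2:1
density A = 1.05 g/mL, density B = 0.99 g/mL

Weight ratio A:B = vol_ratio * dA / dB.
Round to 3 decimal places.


Weight ratio = 3.2 * 1.05 / 0.99
= 3.394

3.394


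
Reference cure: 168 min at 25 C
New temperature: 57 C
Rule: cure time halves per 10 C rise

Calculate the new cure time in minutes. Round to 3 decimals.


factor = 2^((57-25)/10) = 9.1896
t_new = 168 / 9.1896 = 18.282 min

18.282


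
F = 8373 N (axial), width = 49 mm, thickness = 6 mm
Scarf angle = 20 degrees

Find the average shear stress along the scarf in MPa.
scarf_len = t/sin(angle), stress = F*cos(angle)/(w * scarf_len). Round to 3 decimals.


scarf_len = 6/sin(20 deg) = 17.5428
cos(20 deg) = 0.939693
stress = 8373*0.939693/(49*17.5428) = 9.153 MPa

9.153


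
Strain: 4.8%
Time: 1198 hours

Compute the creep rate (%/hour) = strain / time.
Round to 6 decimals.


Creep rate = 4.8 / 1198
= 0.004007 %/h

0.004007


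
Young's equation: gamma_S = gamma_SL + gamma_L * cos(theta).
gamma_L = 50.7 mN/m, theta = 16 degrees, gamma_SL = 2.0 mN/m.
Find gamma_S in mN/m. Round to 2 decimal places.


cos(16 deg) = 0.961262
gamma_S = 2.0 + 50.7 * 0.961262
= 50.74 mN/m

50.74


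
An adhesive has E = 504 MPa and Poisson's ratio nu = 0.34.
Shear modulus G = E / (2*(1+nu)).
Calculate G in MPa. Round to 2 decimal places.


G = 504 / (2*(1+0.34))
= 504 / 2.68
= 188.06 MPa

188.06


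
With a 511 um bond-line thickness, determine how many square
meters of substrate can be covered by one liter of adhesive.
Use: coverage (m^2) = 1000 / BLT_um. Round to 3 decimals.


Coverage = 1000 / 511 = 1.957 m^2

1.957


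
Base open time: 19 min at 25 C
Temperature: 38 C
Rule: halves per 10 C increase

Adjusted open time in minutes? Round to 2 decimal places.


Acceleration = 2^((38-25)/10) = 2.4623
Open time = 19 / 2.4623 = 7.72 min

7.72


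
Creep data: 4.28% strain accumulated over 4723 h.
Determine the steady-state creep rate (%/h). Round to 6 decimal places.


Rate = 4.28 / 4723 = 0.000906 %/h

0.000906


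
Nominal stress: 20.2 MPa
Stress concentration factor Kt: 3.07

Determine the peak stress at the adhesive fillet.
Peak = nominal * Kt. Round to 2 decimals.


Peak stress = 20.2 * 3.07
= 62.01 MPa

62.01


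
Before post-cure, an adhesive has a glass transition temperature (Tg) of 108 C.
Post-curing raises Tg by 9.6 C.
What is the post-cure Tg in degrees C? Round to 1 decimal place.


Tg_post = Tg_base + delta_Tg
= 108 + 9.6
= 117.6 C

117.6


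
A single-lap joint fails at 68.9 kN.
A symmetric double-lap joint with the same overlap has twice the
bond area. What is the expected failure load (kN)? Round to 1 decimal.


Double-lap load = 2 * 68.9 = 137.8 kN

137.8


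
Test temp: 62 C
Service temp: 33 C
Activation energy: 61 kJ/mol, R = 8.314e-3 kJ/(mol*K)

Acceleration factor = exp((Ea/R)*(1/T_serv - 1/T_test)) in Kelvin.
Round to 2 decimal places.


AF = exp((61/0.008314)*(1/306.15 - 1/335.15))
= 7.95

7.95


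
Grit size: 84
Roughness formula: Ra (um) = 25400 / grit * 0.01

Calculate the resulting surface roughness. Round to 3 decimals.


Ra = 25400 / 84 * 0.01
= 3.024 um

3.024


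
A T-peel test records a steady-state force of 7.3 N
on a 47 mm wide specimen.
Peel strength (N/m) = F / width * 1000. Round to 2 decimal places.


Peel strength = 7.3 / 47 * 1000
= 155.32 N/m

155.32


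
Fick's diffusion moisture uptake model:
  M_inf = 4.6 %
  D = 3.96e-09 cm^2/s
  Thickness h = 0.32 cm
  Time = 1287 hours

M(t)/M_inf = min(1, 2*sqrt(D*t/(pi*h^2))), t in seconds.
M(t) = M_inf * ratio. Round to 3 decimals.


t_sec = 1287 * 3600 = 4633200
ratio = 2*sqrt(3.96e-09*4633200/(pi*0.32^2))
= min(1, 0.477632)
= 0.477632
M(t) = 4.6 * 0.477632 = 2.197 %

2.197


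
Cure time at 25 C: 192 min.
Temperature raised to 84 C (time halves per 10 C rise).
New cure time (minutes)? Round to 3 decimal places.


Acceleration factor = 2^(59/10) = 59.7141
New time = 192 / 59.7141 = 3.215 min

3.215


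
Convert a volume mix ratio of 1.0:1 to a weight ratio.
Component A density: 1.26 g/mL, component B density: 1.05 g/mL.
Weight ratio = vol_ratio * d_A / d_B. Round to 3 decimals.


= 1.0 * 1.26 / 1.05 = 1.200

1.200


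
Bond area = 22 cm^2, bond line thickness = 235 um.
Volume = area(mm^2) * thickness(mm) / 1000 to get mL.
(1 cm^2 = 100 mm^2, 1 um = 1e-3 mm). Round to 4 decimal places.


area_mm2 = 22 * 100 = 2200
blt_mm = 235 * 1e-3 = 0.235
vol_mm3 = 2200 * 0.235 = 517.0
vol_mL = 517.0 / 1000 = 0.5170 mL

0.5170


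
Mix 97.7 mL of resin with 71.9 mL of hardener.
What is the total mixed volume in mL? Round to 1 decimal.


Total = 97.7 + 71.9 = 169.6 mL

169.6


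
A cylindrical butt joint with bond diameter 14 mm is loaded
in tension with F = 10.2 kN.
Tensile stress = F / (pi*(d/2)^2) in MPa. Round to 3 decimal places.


Area = pi * (14/2)^2 = 153.9380 mm^2
Stress = 10.2*1000 / 153.9380
= 66.260 MPa

66.260


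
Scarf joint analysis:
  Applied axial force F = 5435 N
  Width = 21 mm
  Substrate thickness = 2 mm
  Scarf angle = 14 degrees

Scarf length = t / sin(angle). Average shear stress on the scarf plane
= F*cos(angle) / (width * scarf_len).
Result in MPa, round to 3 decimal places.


Scarf length = 2 / sin(14 deg) = 8.2671 mm
cos(14 deg) = 0.970296
Shear = 5435 * 0.970296 / (21 * 8.2671)
= 30.376 MPa

30.376


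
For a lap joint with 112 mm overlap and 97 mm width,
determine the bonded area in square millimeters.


Area = 112 * 97 = 10864 mm^2

10864


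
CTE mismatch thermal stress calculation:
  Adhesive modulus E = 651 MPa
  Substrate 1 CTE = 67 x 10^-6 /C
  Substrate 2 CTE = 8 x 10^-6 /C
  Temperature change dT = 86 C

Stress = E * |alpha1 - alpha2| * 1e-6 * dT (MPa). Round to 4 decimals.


delta_alpha = |67 - 8| = 59 x 10^-6/C
Stress = 651 * 59e-6 * 86
= 3.3032 MPa

3.3032


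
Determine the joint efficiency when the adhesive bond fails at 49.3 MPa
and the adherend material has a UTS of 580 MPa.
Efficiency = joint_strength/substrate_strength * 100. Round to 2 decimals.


Joint efficiency = 49.3 / 580 * 100
= 8.50%

8.50


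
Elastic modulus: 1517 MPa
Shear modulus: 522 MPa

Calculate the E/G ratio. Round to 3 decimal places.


E / G = 1517 / 522 = 2.906

2.906


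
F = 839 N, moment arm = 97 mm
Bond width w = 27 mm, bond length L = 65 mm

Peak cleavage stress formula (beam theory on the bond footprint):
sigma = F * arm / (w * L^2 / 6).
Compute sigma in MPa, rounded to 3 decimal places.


sigma = (839 * 97) / (27 * 4225 / 6)
= 81383 * 6 / 114075
= 488298 / 114075
= 4.280 MPa

4.280


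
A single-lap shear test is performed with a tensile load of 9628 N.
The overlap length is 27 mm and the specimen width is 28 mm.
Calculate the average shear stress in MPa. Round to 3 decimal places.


Shear stress = F / (overlap * width)
= 9628 / (27 * 28)
= 9628 / 756
= 12.735 MPa

12.735
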